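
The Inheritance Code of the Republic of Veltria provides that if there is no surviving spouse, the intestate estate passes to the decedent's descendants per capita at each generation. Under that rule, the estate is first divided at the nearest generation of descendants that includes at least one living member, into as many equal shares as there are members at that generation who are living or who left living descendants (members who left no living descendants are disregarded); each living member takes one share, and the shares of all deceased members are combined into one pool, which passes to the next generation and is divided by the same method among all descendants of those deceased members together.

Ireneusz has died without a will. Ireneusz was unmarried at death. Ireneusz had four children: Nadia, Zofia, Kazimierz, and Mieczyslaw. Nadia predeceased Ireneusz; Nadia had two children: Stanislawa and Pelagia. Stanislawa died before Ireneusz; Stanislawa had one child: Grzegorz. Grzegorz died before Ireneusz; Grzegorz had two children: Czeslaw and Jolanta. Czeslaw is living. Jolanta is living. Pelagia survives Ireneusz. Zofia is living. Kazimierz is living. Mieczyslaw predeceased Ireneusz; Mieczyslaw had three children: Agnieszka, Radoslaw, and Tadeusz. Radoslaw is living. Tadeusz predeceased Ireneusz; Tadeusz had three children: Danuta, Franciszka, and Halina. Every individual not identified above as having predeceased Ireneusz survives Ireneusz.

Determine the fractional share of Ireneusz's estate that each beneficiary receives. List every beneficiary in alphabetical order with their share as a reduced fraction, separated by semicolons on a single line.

Agnieszka 1/10; Czeslaw 1/40; Danuta 1/20; Franciszka 1/20; Halina 1/20; Jolanta 1/40; Kazimierz 1/4; Pelagia 1/10; Radoslaw 1/10; Zofia 1/4

There is no surviving spouse, so the entire estate passes to Ireneusz's descendants per capita at each generation.
At generation 1 (Nadia, Zofia, Kazimierz, Mieczyslaw) there are 4 shares of (1)/4 = 1/4 each.
Living: Zofia and Kazimierz — each takes 1/4.
Deceased: Nadia and Mieczyslaw. Their combined 1/2 is pooled and carried to generation 2.
At generation 2 (Stanislawa, Pelagia, Agnieszka, Radoslaw, Tadeusz) there are 5 shares of (1/2)/5 = 1/10 each.
Living: Pelagia, Agnieszka, and Radoslaw — each takes 1/10.
Deceased: Stanislawa and Tadeusz. Their combined 1/5 is pooled and carried to generation 3.
At generation 3 (Grzegorz, Danuta, Franciszka, Halina) there are 4 shares of (1/5)/4 = 1/20 each.
Living: Danuta, Franciszka, and Halina — each takes 1/20.
Deceased: Grzegorz. That 1/20 share is carried to generation 4.
At generation 4 (Czeslaw, Jolanta) there are 2 shares of (1/20)/2 = 1/40 each.
Living: Czeslaw and Jolanta — each takes 1/40.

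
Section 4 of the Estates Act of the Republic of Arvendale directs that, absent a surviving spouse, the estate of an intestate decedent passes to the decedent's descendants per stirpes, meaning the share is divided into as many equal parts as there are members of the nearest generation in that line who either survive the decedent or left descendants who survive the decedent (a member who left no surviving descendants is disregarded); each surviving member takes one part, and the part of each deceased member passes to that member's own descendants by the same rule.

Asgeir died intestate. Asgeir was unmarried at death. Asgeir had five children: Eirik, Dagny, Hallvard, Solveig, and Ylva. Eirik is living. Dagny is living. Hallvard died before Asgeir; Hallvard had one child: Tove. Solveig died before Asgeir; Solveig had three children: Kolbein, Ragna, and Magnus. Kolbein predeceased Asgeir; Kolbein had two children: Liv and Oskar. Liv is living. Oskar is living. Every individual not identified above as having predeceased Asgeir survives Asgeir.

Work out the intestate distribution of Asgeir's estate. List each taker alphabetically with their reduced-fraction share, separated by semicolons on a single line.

There is no surviving spouse, so the entire estate passes to Asgeir's descendants per stirpes.
The estate is divided into 5 equal shares of 1/5 among Eirik, Dagny, Hallvard, Solveig, Ylva.
Eirik is living and takes 1/5.
Dagny is living and takes 1/5.
Hallvard predeceased; the 1/5 allotted to Hallvard's branch passes to Hallvard's issue by representation.
Tove is the sole taker at this level and receives the full 1/5.
Solveig predeceased; the 1/5 allotted to Solveig's branch passes to Solveig's issue by representation.
The 1/5 is divided into 3 equal shares of 1/15 among Kolbein, Ragna, Magnus.
Kolbein predeceased; the 1/15 allotted to Kolbein's branch passes to Kolbein's issue by representation.
The 1/15 is divided into 2 equal shares of 1/30 among Liv, Oskar.
Liv is living and takes 1/30.
Oskar is living and takes 1/30.
Ragna is living and takes 1/15.
Magnus is living and takes 1/15.
Ylva is living and takes 1/5.

Dagny 1/5; Eirik 1/5; Liv 1/30; Magnus 1/15; Oskar 1/30; Ragna 1/15; Tove 1/5; Ylva 1/5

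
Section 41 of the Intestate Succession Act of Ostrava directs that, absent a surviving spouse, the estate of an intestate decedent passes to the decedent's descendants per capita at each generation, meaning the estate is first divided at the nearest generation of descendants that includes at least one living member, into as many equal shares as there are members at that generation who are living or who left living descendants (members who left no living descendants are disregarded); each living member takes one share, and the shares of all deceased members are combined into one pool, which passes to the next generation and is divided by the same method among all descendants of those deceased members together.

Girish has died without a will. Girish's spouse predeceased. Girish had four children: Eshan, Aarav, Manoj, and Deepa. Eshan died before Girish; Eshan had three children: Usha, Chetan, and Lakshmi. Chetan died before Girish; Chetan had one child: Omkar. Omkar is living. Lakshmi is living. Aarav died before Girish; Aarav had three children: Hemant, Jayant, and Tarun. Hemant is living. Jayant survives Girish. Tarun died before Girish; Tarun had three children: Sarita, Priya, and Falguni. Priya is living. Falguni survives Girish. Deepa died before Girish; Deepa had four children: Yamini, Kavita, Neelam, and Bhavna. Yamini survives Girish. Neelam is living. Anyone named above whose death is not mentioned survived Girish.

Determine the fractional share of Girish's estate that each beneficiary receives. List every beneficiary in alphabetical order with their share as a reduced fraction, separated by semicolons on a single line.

There is no surviving spouse, so the entire estate passes to Girish's descendants per capita at each generation.
At generation 1 (Eshan, Aarav, Manoj, Deepa) there are 4 shares of (1)/4 = 1/4 each.
Living: Manoj — each takes 1/4.
Deceased: Eshan, Aarav, and Deepa. Their combined 3/4 is pooled and carried to generation 2.
At generation 2 (Usha, Chetan, Lakshmi, Hemant, Jayant, Tarun, Yamini, Kavita, Neelam, Bhavna) there are 10 shares of (3/4)/10 = 3/40 each.
Living: Usha, Lakshmi, Hemant, Jayant, Yamini, Kavita, Neelam, and Bhavna — each takes 3/40.
Deceased: Chetan and Tarun. Their combined 3/20 is pooled and carried to generation 3.
At generation 3 (Omkar, Sarita, Priya, Falguni) there are 4 shares of (3/20)/4 = 3/80 each.
Living: Omkar, Sarita, Priya, and Falguni — each takes 3/80.

Bhavna 3/40; Falguni 3/80; Hemant 3/40; Jayant 3/40; Kavita 3/40; Lakshmi 3/40; Manoj 1/4; Neelam 3/40; Omkar 3/80; Priya 3/80; Sarita 3/80; Usha 3/40; Yamini 3/40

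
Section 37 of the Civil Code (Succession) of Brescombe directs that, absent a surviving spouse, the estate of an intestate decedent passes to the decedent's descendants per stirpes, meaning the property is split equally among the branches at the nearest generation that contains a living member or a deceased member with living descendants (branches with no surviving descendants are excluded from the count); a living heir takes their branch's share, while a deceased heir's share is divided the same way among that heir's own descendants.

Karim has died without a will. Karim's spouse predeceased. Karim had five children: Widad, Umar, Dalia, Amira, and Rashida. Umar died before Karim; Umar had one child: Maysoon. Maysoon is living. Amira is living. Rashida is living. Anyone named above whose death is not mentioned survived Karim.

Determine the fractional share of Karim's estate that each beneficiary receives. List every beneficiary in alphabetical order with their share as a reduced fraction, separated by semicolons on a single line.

Amira 1/5; Dalia 1/5; Maysoon 1/5; Rashida 1/5; Widad 1/5

There is no surviving spouse, so the entire estate passes to Karim's descendants per stirpes.
The estate is divided into 5 equal shares of 1/5 among Widad, Umar, Dalia, Amira, Rashida.
Widad is living and takes 1/5.
Umar predeceased; the 1/5 allotted to Umar's branch passes to Umar's issue by representation.
Maysoon is the sole taker at this level and receives the full 1/5.
Dalia is living and takes 1/5.
Amira is living and takes 1/5.
Rashida is living and takes 1/5.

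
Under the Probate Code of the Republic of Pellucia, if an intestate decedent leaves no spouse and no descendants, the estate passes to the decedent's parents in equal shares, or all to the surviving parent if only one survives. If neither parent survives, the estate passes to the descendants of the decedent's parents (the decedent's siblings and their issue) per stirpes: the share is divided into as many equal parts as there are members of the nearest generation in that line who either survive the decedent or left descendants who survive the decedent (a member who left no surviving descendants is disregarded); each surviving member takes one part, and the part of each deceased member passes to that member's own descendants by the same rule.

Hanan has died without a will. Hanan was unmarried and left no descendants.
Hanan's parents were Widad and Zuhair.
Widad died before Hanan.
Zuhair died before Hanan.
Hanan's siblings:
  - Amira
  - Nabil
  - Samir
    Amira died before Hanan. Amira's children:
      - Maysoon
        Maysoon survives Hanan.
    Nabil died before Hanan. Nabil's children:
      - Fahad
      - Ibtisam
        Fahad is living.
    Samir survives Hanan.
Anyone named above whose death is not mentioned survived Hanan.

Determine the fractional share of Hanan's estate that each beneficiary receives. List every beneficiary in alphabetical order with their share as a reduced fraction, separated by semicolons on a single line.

Fahad 1/6; Ibtisam 1/6; Maysoon 1/3; Samir 1/3

Neither parent survives and there are no descendants, so the estate passes to Hanan's siblings and their issue per stirpes.
The estate is divided into 3 equal shares of 1/3 among Amira, Nabil, Samir.
Amira predeceased; the 1/3 allotted to Amira's branch passes to Amira's issue by representation.
Maysoon is the sole taker at this level and receives the full 1/3.
Nabil predeceased; the 1/3 allotted to Nabil's branch passes to Nabil's issue by representation.
The 1/3 is divided into 2 equal shares of 1/6 among Fahad, Ibtisam.
Fahad is living and takes 1/6.
Ibtisam is living and takes 1/6.
Samir is living and takes 1/3.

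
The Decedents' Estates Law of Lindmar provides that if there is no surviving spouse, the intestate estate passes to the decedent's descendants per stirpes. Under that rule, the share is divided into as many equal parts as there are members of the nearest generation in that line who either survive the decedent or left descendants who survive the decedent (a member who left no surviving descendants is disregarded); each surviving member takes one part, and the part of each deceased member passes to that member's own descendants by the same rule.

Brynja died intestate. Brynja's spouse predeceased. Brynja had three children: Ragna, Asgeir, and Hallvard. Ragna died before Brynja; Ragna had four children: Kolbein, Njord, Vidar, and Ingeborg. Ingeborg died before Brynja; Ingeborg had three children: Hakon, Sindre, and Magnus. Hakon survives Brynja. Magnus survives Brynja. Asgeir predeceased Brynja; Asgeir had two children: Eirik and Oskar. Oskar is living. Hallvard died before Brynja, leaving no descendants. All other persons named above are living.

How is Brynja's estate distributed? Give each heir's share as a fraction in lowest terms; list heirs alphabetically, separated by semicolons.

Eirik 1/4; Hakon 1/24; Kolbein 1/8; Magnus 1/24; Njord 1/8; Oskar 1/4; Sindre 1/24; Vidar 1/8

There is no surviving spouse, so the entire estate passes to Brynja's descendants per stirpes.
Hallvard left no surviving issue, so that branch lapses and is disregarded.
The estate is divided into 2 equal shares of 1/2 among Ragna, Asgeir.
Ragna predeceased; the 1/2 allotted to Ragna's branch passes to Ragna's issue by representation.
The 1/2 is divided into 4 equal shares of 1/8 among Kolbein, Njord, Vidar, Ingeborg.
Kolbein is living and takes 1/8.
Njord is living and takes 1/8.
Vidar is living and takes 1/8.
Ingeborg predeceased; the 1/8 allotted to Ingeborg's branch passes to Ingeborg's issue by representation.
The 1/8 is divided into 3 equal shares of 1/24 among Hakon, Sindre, Magnus.
Hakon is living and takes 1/24.
Sindre is living and takes 1/24.
Magnus is living and takes 1/24.
Asgeir predeceased; the 1/2 allotted to Asgeir's branch passes to Asgeir's issue by representation.
The 1/2 is divided into 2 equal shares of 1/4 among Eirik, Oskar.
Eirik is living and takes 1/4.
Oskar is living and takes 1/4.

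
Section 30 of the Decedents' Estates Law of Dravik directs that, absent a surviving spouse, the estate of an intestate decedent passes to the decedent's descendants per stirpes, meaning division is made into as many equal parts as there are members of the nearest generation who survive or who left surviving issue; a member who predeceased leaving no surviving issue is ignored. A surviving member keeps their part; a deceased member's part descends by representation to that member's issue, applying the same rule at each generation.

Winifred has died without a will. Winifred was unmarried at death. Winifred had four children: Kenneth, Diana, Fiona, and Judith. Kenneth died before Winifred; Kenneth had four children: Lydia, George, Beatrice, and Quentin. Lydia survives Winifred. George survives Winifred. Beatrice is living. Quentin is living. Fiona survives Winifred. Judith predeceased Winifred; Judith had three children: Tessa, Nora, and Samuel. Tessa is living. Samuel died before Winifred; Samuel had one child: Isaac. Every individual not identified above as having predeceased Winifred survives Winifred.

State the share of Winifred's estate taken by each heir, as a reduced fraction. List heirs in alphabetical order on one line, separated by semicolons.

Beatrice 1/16; Diana 1/4; Fiona 1/4; George 1/16; Isaac 1/12; Lydia 1/16; Nora 1/12; Quentin 1/16; Tessa 1/12

There is no surviving spouse, so the entire estate passes to Winifred's descendants per stirpes.
The estate is divided into 4 equal shares of 1/4 among Kenneth, Diana, Fiona, Judith.
Kenneth predeceased; the 1/4 allotted to Kenneth's branch passes to Kenneth's issue by representation.
The 1/4 is divided into 4 equal shares of 1/16 among Lydia, George, Beatrice, Quentin.
Lydia is living and takes 1/16.
George is living and takes 1/16.
Beatrice is living and takes 1/16.
Quentin is living and takes 1/16.
Diana is living and takes 1/4.
Fiona is living and takes 1/4.
Judith predeceased; the 1/4 allotted to Judith's branch passes to Judith's issue by representation.
The 1/4 is divided into 3 equal shares of 1/12 among Tessa, Nora, Samuel.
Tessa is living and takes 1/12.
Nora is living and takes 1/12.
Samuel predeceased; the 1/12 allotted to Samuel's branch passes to Samuel's issue by representation.
Isaac is the sole taker at this level and receives the full 1/12.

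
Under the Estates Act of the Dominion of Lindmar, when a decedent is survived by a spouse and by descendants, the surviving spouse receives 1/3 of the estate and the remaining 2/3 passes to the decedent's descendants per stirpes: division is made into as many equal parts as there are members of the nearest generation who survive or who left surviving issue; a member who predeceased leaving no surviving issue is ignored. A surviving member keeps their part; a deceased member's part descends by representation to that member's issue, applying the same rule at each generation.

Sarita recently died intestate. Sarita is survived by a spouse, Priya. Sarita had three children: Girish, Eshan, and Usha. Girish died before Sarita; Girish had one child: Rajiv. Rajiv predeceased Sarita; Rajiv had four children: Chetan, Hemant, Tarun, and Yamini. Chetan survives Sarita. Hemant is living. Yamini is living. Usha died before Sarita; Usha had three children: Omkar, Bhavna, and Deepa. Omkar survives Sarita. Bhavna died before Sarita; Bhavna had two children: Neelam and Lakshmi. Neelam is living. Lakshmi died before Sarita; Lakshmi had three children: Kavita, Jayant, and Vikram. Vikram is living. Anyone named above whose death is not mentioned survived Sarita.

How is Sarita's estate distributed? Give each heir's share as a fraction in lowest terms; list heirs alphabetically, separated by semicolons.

Chetan 1/18; Deepa 2/27; Eshan 2/9; Hemant 1/18; Jayant 1/81; Kavita 1/81; Neelam 1/27; Omkar 2/27; Priya 1/3; Tarun 1/18; Vikram 1/81; Yamini 1/18

Priya, as surviving spouse, takes 1/3.
The remaining 2/3 passes to Sarita's descendants per stirpes.
The 2/3 is divided into 3 equal shares of 2/9 among Girish, Eshan, Usha.
Girish predeceased; the 2/9 allotted to Girish's branch passes to Girish's issue by representation.
Rajiv's line is the sole branch at this level, so the full 2/9 passes to Rajiv's issue by representation.
The 2/9 is divided into 4 equal shares of 1/18 among Chetan, Hemant, Tarun, Yamini.
Chetan is living and takes 1/18.
Hemant is living and takes 1/18.
Tarun is living and takes 1/18.
Yamini is living and takes 1/18.
Eshan is living and takes 2/9.
Usha predeceased; the 2/9 allotted to Usha's branch passes to Usha's issue by representation.
The 2/9 is divided into 3 equal shares of 2/27 among Omkar, Bhavna, Deepa.
Omkar is living and takes 2/27.
Bhavna predeceased; the 2/27 allotted to Bhavna's branch passes to Bhavna's issue by representation.
The 2/27 is divided into 2 equal shares of 1/27 among Neelam, Lakshmi.
Neelam is living and takes 1/27.
Lakshmi predeceased; the 1/27 allotted to Lakshmi's branch passes to Lakshmi's issue by representation.
The 1/27 is divided into 3 equal shares of 1/81 among Kavita, Jayant, Vikram.
Kavita is living and takes 1/81.
Jayant is living and takes 1/81.
Vikram is living and takes 1/81.
Deepa is living and takes 2/27.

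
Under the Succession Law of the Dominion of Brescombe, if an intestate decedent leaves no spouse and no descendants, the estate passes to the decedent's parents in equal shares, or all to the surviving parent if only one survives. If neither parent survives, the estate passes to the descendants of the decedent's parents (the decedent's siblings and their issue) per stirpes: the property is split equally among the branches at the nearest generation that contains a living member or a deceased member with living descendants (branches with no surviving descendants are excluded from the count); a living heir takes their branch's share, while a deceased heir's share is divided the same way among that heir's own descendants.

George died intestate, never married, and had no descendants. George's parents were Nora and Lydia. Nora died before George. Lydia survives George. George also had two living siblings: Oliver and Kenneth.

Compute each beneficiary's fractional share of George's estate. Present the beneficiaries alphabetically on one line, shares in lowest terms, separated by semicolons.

Lydia 1

Only one parent, Lydia, survives, so Lydia takes the entire estate. The siblings take nothing because a surviving parent has priority.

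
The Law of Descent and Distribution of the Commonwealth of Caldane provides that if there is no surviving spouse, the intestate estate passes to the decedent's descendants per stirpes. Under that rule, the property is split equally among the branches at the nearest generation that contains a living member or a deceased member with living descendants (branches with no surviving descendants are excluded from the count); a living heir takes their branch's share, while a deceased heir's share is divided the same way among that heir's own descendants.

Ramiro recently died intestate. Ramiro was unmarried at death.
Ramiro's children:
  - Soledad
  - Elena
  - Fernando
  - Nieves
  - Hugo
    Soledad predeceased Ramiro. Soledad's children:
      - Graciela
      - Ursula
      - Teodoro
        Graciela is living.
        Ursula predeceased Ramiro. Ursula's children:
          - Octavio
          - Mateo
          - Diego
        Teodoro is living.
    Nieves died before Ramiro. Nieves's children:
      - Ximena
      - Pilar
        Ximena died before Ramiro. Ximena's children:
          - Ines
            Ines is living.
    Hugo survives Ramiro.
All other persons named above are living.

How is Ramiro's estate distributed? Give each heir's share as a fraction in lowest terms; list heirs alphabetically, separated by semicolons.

Diego 1/45; Elena 1/5; Fernando 1/5; Graciela 1/15; Hugo 1/5; Ines 1/10; Mateo 1/45; Octavio 1/45; Pilar 1/10; Teodoro 1/15

There is no surviving spouse, so the entire estate passes to Ramiro's descendants per stirpes.
The estate is divided into 5 equal shares of 1/5 among Soledad, Elena, Fernando, Nieves, Hugo.
Soledad predeceased; the 1/5 allotted to Soledad's branch passes to Soledad's issue by representation.
The 1/5 is divided into 3 equal shares of 1/15 among Graciela, Ursula, Teodoro.
Graciela is living and takes 1/15.
Ursula predeceased; the 1/15 allotted to Ursula's branch passes to Ursula's issue by representation.
The 1/15 is divided into 3 equal shares of 1/45 among Octavio, Mateo, Diego.
Octavio is living and takes 1/45.
Mateo is living and takes 1/45.
Diego is living and takes 1/45.
Teodoro is living and takes 1/15.
Elena is living and takes 1/5.
Fernando is living and takes 1/5.
Nieves predeceased; the 1/5 allotted to Nieves's branch passes to Nieves's issue by representation.
The 1/5 is divided into 2 equal shares of 1/10 among Ximena, Pilar.
Ximena predeceased; the 1/10 allotted to Ximena's branch passes to Ximena's issue by representation.
Ines is the sole taker at this level and receives the full 1/10.
Pilar is living and takes 1/10.
Hugo is living and takes 1/5.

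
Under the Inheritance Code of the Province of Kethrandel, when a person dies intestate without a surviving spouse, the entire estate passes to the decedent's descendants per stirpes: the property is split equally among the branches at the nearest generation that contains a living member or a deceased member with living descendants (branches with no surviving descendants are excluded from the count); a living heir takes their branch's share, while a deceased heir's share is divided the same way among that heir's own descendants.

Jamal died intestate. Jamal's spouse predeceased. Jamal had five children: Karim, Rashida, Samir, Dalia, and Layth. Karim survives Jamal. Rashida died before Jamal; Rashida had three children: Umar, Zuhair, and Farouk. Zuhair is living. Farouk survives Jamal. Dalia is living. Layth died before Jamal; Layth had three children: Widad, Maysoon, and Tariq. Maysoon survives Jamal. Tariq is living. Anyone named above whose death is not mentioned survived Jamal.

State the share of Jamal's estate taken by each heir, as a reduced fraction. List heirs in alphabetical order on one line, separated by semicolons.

There is no surviving spouse, so the entire estate passes to Jamal's descendants per stirpes.
The estate is divided into 5 equal shares of 1/5 among Karim, Rashida, Samir, Dalia, Layth.
Karim is living and takes 1/5.
Rashida predeceased; the 1/5 allotted to Rashida's branch passes to Rashida's issue by representation.
The 1/5 is divided into 3 equal shares of 1/15 among Umar, Zuhair, Farouk.
Umar is living and takes 1/15.
Zuhair is living and takes 1/15.
Farouk is living and takes 1/15.
Samir is living and takes 1/5.
Dalia is living and takes 1/5.
Layth predeceased; the 1/5 allotted to Layth's branch passes to Layth's issue by representation.
The 1/5 is divided into 3 equal shares of 1/15 among Widad, Maysoon, Tariq.
Widad is living and takes 1/15.
Maysoon is living and takes 1/15.
Tariq is living and takes 1/15.

Dalia 1/5; Farouk 1/15; Karim 1/5; Maysoon 1/15; Samir 1/5; Tariq 1/15; Umar 1/15; Widad 1/15; Zuhair 1/15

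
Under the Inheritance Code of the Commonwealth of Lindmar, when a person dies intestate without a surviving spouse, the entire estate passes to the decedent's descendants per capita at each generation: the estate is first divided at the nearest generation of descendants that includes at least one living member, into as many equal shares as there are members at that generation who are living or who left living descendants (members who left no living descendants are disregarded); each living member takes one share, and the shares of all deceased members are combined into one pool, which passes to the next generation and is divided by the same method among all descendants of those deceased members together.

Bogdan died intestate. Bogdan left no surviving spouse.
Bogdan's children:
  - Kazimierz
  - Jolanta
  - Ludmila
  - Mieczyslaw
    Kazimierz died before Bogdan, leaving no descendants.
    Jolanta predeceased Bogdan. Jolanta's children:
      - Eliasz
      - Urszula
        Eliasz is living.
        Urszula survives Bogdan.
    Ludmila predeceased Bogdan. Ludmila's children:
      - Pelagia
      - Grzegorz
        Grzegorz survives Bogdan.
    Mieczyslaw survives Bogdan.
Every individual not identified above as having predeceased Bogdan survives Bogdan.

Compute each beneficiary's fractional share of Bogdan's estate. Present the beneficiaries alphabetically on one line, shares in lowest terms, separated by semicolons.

There is no surviving spouse, so the entire estate passes to Bogdan's descendants per capita at each generation.
At generation 1 (Jolanta, Ludmila, Mieczyslaw) there are 3 shares of (1)/3 = 1/3 each.
Living: Mieczyslaw — each takes 1/3.
Deceased: Jolanta and Ludmila. Their combined 2/3 is pooled and carried to generation 2.
At generation 2 (Eliasz, Urszula, Pelagia, Grzegorz) there are 4 shares of (2/3)/4 = 1/6 each.
Living: Eliasz, Urszula, Pelagia, and Grzegorz — each takes 1/6.

Eliasz 1/6; Grzegorz 1/6; Mieczyslaw 1/3; Pelagia 1/6; Urszula 1/6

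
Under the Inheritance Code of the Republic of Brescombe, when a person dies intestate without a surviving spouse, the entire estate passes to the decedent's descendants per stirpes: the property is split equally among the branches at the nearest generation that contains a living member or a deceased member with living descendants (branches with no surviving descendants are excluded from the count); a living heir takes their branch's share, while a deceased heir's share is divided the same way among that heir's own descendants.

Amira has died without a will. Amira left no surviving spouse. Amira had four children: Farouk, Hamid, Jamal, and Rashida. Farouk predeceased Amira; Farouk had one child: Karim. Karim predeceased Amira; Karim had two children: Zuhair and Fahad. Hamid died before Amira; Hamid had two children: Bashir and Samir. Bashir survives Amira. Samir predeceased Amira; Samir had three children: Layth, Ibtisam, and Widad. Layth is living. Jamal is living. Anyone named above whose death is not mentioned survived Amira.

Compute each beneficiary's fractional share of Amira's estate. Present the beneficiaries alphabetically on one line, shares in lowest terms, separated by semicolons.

Bashir 1/8; Fahad 1/8; Ibtisam 1/24; Jamal 1/4; Layth 1/24; Rashida 1/4; Widad 1/24; Zuhair 1/8

There is no surviving spouse, so the entire estate passes to Amira's descendants per stirpes.
The estate is divided into 4 equal shares of 1/4 among Farouk, Hamid, Jamal, Rashida.
Farouk predeceased; the 1/4 allotted to Farouk's branch passes to Farouk's issue by representation.
Karim's line is the sole branch at this level, so the full 1/4 passes to Karim's issue by representation.
The 1/4 is divided into 2 equal shares of 1/8 among Zuhair, Fahad.
Zuhair is living and takes 1/8.
Fahad is living and takes 1/8.
Hamid predeceased; the 1/4 allotted to Hamid's branch passes to Hamid's issue by representation.
The 1/4 is divided into 2 equal shares of 1/8 among Bashir, Samir.
Bashir is living and takes 1/8.
Samir predeceased; the 1/8 allotted to Samir's branch passes to Samir's issue by representation.
The 1/8 is divided into 3 equal shares of 1/24 among Layth, Ibtisam, Widad.
Layth is living and takes 1/24.
Ibtisam is living and takes 1/24.
Widad is living and takes 1/24.
Jamal is living and takes 1/4.
Rashida is living and takes 1/4.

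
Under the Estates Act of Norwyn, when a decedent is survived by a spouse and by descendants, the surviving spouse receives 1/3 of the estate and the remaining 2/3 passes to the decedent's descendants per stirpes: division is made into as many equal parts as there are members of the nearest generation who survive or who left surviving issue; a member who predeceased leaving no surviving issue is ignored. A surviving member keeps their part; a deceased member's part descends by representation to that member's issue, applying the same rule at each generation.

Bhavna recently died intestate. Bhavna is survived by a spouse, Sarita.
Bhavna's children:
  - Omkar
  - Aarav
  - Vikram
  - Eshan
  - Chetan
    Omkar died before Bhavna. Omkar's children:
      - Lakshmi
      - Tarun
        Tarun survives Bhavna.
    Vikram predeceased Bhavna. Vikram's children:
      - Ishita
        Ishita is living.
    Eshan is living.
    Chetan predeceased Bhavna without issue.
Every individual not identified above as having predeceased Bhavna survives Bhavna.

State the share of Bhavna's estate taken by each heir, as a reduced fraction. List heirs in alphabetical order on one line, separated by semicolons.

Aarav 1/6; Eshan 1/6; Ishita 1/6; Lakshmi 1/12; Sarita 1/3; Tarun 1/12

Sarita, as surviving spouse, takes 1/3.
The remaining 2/3 passes to Bhavna's descendants per stirpes.
Chetan left no surviving issue, so that branch lapses and is disregarded.
The 2/3 is divided into 4 equal shares of 1/6 among Omkar, Aarav, Vikram, Eshan.
Omkar predeceased; the 1/6 allotted to Omkar's branch passes to Omkar's issue by representation.
The 1/6 is divided into 2 equal shares of 1/12 among Lakshmi, Tarun.
Lakshmi is living and takes 1/12.
Tarun is living and takes 1/12.
Aarav is living and takes 1/6.
Vikram predeceased; the 1/6 allotted to Vikram's branch passes to Vikram's issue by representation.
Ishita is the sole taker at this level and receives the full 1/6.
Eshan is living and takes 1/6.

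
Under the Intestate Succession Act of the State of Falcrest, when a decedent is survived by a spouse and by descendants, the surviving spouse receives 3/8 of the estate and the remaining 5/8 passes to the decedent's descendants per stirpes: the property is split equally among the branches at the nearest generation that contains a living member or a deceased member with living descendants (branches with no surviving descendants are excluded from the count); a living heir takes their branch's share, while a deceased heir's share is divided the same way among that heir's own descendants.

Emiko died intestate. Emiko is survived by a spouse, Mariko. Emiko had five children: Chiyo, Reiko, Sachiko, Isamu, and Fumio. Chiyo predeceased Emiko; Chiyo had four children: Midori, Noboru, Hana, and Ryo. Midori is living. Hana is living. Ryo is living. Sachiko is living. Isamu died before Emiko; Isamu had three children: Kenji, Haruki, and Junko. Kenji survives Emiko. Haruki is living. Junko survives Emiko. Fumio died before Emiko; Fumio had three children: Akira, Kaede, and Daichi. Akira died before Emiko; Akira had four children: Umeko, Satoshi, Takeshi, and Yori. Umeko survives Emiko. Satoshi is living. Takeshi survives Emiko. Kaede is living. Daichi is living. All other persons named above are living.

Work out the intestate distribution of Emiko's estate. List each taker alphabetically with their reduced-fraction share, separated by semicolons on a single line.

Daichi 1/24; Hana 1/32; Haruki 1/24; Junko 1/24; Kaede 1/24; Kenji 1/24; Mariko 3/8; Midori 1/32; Noboru 1/32; Reiko 1/8; Ryo 1/32; Sachiko 1/8; Satoshi 1/96; Takeshi 1/96; Umeko 1/96; Yori 1/96

Mariko, as surviving spouse, takes 3/8.
The remaining 5/8 passes to Emiko's descendants per stirpes.
The 5/8 is divided into 5 equal shares of 1/8 among Chiyo, Reiko, Sachiko, Isamu, Fumio.
Chiyo predeceased; the 1/8 allotted to Chiyo's branch passes to Chiyo's issue by representation.
The 1/8 is divided into 4 equal shares of 1/32 among Midori, Noboru, Hana, Ryo.
Midori is living and takes 1/32.
Noboru is living and takes 1/32.
Hana is living and takes 1/32.
Ryo is living and takes 1/32.
Reiko is living and takes 1/8.
Sachiko is living and takes 1/8.
Isamu predeceased; the 1/8 allotted to Isamu's branch passes to Isamu's issue by representation.
The 1/8 is divided into 3 equal shares of 1/24 among Kenji, Haruki, Junko.
Kenji is living and takes 1/24.
Haruki is living and takes 1/24.
Junko is living and takes 1/24.
Fumio predeceased; the 1/8 allotted to Fumio's branch passes to Fumio's issue by representation.
The 1/8 is divided into 3 equal shares of 1/24 among Akira, Kaede, Daichi.
Akira predeceased; the 1/24 allotted to Akira's branch passes to Akira's issue by representation.
The 1/24 is divided into 4 equal shares of 1/96 among Umeko, Satoshi, Takeshi, Yori.
Umeko is living and takes 1/96.
Satoshi is living and takes 1/96.
Takeshi is living and takes 1/96.
Yori is living and takes 1/96.
Kaede is living and takes 1/24.
Daichi is living and takes 1/24.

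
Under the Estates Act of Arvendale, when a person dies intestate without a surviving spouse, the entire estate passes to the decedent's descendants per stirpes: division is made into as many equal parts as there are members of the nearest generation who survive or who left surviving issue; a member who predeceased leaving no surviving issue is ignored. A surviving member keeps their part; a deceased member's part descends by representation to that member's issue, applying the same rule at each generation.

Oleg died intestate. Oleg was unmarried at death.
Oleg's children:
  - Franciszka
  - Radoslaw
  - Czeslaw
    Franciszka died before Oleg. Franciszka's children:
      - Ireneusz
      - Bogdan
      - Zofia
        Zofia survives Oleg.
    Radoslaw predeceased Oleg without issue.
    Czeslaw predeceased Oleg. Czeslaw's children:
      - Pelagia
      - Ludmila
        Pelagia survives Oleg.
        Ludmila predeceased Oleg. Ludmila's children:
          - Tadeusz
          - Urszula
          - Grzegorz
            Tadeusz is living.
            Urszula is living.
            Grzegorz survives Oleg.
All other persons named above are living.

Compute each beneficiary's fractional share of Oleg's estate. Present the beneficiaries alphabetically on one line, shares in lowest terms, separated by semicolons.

Bogdan 1/6; Grzegorz 1/12; Ireneusz 1/6; Pelagia 1/4; Tadeusz 1/12; Urszula 1/12; Zofia 1/6

There is no surviving spouse, so the entire estate passes to Oleg's descendants per stirpes.
Radoslaw left no surviving issue, so that branch lapses and is disregarded.
The estate is divided into 2 equal shares of 1/2 among Franciszka, Czeslaw.
Franciszka predeceased; the 1/2 allotted to Franciszka's branch passes to Franciszka's issue by representation.
The 1/2 is divided into 3 equal shares of 1/6 among Ireneusz, Bogdan, Zofia.
Ireneusz is living and takes 1/6.
Bogdan is living and takes 1/6.
Zofia is living and takes 1/6.
Czeslaw predeceased; the 1/2 allotted to Czeslaw's branch passes to Czeslaw's issue by representation.
The 1/2 is divided into 2 equal shares of 1/4 among Pelagia, Ludmila.
Pelagia is living and takes 1/4.
Ludmila predeceased; the 1/4 allotted to Ludmila's branch passes to Ludmila's issue by representation.
The 1/4 is divided into 3 equal shares of 1/12 among Tadeusz, Urszula, Grzegorz.
Tadeusz is living and takes 1/12.
Urszula is living and takes 1/12.
Grzegorz is living and takes 1/12.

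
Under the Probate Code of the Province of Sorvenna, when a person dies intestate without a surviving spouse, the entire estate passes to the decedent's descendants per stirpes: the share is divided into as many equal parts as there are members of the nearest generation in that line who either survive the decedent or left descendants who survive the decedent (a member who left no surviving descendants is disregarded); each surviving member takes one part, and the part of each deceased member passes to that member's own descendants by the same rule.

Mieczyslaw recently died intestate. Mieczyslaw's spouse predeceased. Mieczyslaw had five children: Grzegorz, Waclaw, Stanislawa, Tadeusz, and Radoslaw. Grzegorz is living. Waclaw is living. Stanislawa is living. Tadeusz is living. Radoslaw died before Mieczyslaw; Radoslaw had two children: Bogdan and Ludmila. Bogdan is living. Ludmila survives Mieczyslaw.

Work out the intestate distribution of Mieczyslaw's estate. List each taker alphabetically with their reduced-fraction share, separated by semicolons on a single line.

There is no surviving spouse, so the entire estate passes to Mieczyslaw's descendants per stirpes.
The estate is divided into 5 equal shares of 1/5 among Grzegorz, Waclaw, Stanislawa, Tadeusz, Radoslaw.
Grzegorz is living and takes 1/5.
Waclaw is living and takes 1/5.
Stanislawa is living and takes 1/5.
Tadeusz is living and takes 1/5.
Radoslaw predeceased; the 1/5 allotted to Radoslaw's branch passes to Radoslaw's issue by representation.
The 1/5 is divided into 2 equal shares of 1/10 among Bogdan, Ludmila.
Bogdan is living and takes 1/10.
Ludmila is living and takes 1/10.

Bogdan 1/10; Grzegorz 1/5; Ludmila 1/10; Stanislawa 1/5; Tadeusz 1/5; Waclaw 1/5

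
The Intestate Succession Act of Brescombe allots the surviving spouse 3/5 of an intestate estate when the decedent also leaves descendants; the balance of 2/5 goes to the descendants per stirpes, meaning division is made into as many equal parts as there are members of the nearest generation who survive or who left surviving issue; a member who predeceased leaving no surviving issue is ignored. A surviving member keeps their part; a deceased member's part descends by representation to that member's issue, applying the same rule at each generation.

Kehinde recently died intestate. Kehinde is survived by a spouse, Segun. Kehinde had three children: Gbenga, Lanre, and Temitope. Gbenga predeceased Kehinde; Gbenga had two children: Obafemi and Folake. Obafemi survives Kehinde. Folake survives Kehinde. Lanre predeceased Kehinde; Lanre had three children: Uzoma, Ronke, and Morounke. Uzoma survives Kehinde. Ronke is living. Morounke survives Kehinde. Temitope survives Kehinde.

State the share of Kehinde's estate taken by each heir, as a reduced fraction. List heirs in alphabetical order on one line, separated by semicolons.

Segun, as surviving spouse, takes 3/5.
The remaining 2/5 passes to Kehinde's descendants per stirpes.
The 2/5 is divided into 3 equal shares of 2/15 among Gbenga, Lanre, Temitope.
Gbenga predeceased; the 2/15 allotted to Gbenga's branch passes to Gbenga's issue by representation.
The 2/15 is divided into 2 equal shares of 1/15 among Obafemi, Folake.
Obafemi is living and takes 1/15.
Folake is living and takes 1/15.
Lanre predeceased; the 2/15 allotted to Lanre's branch passes to Lanre's issue by representation.
The 2/15 is divided into 3 equal shares of 2/45 among Uzoma, Ronke, Morounke.
Uzoma is living and takes 2/45.
Ronke is living and takes 2/45.
Morounke is living and takes 2/45.
Temitope is living and takes 2/15.

Folake 1/15; Morounke 2/45; Obafemi 1/15; Ronke 2/45; Segun 3/5; Temitope 2/15; Uzoma 2/45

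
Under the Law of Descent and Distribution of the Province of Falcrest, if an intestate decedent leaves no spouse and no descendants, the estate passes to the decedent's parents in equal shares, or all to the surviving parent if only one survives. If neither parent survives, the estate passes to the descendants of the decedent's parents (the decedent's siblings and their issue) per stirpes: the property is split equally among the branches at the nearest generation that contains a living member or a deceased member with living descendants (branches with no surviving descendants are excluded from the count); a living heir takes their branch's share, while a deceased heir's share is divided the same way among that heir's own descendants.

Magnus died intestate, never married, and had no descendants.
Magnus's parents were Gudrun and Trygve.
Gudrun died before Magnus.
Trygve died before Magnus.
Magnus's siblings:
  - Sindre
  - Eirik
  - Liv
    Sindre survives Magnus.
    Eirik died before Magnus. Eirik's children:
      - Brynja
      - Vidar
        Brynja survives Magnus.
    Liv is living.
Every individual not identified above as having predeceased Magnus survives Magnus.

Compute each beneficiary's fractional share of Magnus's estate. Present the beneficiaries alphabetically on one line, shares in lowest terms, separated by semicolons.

Neither parent survives and there are no descendants, so the estate passes to Magnus's siblings and their issue per stirpes.
The estate is divided into 3 equal shares of 1/3 among Sindre, Eirik, Liv.
Sindre is living and takes 1/3.
Eirik predeceased; the 1/3 allotted to Eirik's branch passes to Eirik's issue by representation.
The 1/3 is divided into 2 equal shares of 1/6 among Brynja, Vidar.
Brynja is living and takes 1/6.
Vidar is living and takes 1/6.
Liv is living and takes 1/3.

Brynja 1/6; Liv 1/3; Sindre 1/3; Vidar 1/6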